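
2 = 2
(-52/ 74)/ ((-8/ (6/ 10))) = 39/ 740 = 0.05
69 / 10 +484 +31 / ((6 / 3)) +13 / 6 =15257 / 30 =508.57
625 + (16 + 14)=655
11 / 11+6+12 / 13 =103 / 13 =7.92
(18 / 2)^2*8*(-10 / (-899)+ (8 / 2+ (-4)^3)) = -34946640 / 899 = -38872.79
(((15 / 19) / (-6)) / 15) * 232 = -116 / 57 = -2.04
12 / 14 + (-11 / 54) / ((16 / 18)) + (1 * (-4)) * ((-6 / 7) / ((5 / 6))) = 7967 / 1680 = 4.74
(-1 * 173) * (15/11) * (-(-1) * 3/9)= -865/11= -78.64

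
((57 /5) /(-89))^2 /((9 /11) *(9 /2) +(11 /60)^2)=0.00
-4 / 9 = -0.44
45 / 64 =0.70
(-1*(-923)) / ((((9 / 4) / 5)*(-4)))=-4615 / 9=-512.78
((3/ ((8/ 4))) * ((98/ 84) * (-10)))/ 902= -35/ 1804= -0.02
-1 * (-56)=56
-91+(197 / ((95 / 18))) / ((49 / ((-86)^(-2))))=-1566489517 / 17214190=-91.00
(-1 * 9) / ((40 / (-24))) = 27 / 5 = 5.40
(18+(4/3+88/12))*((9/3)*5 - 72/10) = 208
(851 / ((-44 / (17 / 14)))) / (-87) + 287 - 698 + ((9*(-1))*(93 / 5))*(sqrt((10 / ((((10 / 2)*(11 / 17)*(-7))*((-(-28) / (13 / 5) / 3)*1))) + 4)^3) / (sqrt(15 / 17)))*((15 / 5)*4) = -17490789*sqrt(23446434) / 5187875 - 22011845 / 53592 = -16735.92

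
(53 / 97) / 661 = 53 / 64117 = 0.00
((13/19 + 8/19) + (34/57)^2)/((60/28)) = 0.68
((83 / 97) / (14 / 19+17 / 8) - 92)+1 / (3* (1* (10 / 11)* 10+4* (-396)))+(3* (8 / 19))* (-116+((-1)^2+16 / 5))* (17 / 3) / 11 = -8374751440361 / 50925370540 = -164.45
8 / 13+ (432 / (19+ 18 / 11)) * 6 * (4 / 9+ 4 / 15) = 1326968 / 14755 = 89.93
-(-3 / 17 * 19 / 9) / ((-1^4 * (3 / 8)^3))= -9728 / 1377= -7.06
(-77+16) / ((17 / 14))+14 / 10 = -4151 / 85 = -48.84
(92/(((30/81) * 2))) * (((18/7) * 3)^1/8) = 16767/140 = 119.76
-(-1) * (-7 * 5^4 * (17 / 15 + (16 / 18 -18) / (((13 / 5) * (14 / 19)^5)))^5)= 120982460000982953076025911032716036807746857 / 1310273587554368080675351041146880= 92333739419.11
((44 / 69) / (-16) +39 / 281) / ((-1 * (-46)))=7673 / 3567576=0.00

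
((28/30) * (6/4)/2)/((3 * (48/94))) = 329/720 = 0.46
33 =33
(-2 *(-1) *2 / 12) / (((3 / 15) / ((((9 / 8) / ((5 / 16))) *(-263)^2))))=415014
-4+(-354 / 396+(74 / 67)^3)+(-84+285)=3919520293 / 19850358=197.45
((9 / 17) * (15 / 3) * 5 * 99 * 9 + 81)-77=200543 / 17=11796.65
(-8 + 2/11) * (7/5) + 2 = -492/55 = -8.95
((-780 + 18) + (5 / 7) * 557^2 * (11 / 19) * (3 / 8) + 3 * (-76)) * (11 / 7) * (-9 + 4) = -2757574875 / 7448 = -370243.67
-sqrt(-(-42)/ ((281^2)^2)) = -sqrt(42)/ 78961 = -0.00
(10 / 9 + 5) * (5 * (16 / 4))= 1100 / 9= 122.22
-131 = -131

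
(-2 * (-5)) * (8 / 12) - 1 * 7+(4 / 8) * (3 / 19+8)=427 / 114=3.75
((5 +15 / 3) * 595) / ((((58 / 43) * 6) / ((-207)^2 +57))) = 914791675 / 29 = 31544540.52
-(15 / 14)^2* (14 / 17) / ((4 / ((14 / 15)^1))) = -15 / 68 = -0.22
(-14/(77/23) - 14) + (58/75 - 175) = -158737/825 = -192.41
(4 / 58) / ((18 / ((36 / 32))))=1 / 232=0.00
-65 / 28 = -2.32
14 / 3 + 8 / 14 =110 / 21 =5.24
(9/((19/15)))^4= 332150625/130321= 2548.71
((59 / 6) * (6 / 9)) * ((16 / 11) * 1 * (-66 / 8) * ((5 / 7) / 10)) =-5.62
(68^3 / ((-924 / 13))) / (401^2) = -1021904 / 37145031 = -0.03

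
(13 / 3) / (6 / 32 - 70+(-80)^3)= -208 / 24579351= -0.00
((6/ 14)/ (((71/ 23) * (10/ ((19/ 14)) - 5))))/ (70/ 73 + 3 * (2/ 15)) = 31901/ 739536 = 0.04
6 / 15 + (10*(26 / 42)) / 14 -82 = -59651 / 735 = -81.16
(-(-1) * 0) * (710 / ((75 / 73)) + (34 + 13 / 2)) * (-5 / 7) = 0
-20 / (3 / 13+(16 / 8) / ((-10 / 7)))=17.11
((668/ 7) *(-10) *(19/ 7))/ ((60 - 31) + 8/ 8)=-12692/ 147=-86.34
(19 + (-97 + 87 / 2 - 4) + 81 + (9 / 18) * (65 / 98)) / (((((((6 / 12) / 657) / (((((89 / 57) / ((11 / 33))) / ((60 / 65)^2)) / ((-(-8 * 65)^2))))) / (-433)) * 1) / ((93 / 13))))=439272896547 / 123934720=3544.39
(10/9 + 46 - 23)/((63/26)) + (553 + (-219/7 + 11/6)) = 604987/1134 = 533.50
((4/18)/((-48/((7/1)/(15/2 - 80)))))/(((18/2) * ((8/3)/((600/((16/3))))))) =35/16704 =0.00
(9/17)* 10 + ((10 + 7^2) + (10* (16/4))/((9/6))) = 4639/51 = 90.96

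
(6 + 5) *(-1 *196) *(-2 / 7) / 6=308 / 3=102.67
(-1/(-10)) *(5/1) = 1/2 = 0.50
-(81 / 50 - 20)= 919 / 50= 18.38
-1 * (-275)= 275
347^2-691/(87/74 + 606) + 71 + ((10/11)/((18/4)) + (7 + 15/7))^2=867195131979670/7192689273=120566.19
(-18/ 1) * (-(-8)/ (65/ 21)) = -46.52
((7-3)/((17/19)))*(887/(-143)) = -67412/2431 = -27.73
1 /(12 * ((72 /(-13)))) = -13 /864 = -0.02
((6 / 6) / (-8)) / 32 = -1 / 256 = -0.00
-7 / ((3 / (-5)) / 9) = 105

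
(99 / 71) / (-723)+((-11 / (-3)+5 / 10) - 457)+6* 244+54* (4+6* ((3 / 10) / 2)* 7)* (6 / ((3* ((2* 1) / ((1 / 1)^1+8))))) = 6016.96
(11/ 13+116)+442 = 7265/ 13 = 558.85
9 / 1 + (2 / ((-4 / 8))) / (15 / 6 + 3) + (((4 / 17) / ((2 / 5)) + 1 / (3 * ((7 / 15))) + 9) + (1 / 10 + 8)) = 349179 / 13090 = 26.68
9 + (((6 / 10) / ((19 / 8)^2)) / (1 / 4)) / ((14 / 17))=9.52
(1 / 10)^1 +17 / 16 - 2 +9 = 653 / 80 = 8.16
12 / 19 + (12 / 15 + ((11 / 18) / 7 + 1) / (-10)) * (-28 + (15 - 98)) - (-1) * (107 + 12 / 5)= 265739 / 7980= 33.30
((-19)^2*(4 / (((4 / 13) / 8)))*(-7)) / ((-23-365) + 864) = -9386 / 17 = -552.12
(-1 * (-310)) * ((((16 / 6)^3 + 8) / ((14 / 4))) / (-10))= -6448 / 27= -238.81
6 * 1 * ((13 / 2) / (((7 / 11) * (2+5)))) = 429 / 49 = 8.76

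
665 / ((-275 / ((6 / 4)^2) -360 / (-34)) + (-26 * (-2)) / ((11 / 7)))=-159885 / 18884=-8.47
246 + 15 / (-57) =4669 / 19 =245.74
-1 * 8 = -8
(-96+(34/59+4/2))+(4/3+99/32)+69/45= -2476961/28320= -87.46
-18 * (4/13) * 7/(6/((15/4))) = -315/13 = -24.23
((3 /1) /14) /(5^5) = 3 /43750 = 0.00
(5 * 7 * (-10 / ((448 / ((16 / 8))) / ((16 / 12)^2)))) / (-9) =0.31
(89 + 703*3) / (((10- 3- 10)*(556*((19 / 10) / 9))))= -6.24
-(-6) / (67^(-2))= 26934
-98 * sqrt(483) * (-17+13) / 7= 56 * sqrt(483)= 1230.73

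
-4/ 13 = -0.31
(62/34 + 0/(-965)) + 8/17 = 39/17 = 2.29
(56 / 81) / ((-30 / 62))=-1736 / 1215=-1.43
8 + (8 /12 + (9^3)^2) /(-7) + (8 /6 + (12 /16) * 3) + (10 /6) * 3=-6375907 /84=-75903.65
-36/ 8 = -9/ 2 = -4.50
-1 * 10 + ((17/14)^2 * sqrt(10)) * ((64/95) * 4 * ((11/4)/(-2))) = -25432 * sqrt(10)/4655 - 10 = -27.28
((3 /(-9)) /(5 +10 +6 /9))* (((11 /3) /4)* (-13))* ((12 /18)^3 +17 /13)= 6193 /15228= 0.41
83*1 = 83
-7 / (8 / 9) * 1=-63 / 8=-7.88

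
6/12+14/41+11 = 11.84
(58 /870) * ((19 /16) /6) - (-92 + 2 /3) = 131539 /1440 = 91.35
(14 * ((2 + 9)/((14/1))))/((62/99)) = 1089/62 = 17.56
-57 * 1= -57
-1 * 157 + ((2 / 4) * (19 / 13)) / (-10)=-40839 / 260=-157.07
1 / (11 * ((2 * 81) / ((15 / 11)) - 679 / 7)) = 5 / 1199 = 0.00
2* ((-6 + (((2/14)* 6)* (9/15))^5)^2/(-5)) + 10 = -58313335008596998/13792736767578125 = -4.23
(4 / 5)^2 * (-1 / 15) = -16 / 375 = -0.04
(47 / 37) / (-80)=-47 / 2960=-0.02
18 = 18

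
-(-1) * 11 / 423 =11 / 423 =0.03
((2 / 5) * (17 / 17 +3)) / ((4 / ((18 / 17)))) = 36 / 85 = 0.42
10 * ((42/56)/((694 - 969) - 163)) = -5/292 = -0.02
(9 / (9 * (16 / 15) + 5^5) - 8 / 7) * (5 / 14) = -89335 / 219422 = -0.41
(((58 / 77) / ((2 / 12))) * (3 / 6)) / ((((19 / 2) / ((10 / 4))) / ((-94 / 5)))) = -16356 / 1463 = -11.18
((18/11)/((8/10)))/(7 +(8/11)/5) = 0.29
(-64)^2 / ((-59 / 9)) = -36864 / 59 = -624.81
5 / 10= 1 / 2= 0.50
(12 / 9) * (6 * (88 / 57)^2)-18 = 3470 / 3249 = 1.07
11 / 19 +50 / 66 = 838 / 627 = 1.34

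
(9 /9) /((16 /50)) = 25 /8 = 3.12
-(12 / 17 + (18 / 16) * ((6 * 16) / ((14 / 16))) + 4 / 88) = -325103 / 2618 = -124.18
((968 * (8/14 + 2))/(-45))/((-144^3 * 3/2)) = 0.00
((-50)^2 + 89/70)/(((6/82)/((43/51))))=102893969/3570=28821.84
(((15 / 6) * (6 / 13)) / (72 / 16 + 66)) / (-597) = -0.00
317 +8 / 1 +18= 343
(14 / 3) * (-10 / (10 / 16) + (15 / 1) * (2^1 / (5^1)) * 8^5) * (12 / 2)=5504576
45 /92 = 0.49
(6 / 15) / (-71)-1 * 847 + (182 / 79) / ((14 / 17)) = -23675818 / 28045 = -844.21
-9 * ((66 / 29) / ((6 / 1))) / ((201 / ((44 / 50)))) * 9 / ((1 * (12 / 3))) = -3267 / 97150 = -0.03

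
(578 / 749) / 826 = 289 / 309337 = 0.00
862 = 862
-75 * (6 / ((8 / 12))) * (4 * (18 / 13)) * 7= -340200 / 13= -26169.23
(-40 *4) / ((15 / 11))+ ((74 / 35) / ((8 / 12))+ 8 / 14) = -113.59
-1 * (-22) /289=22 /289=0.08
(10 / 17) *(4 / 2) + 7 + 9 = 17.18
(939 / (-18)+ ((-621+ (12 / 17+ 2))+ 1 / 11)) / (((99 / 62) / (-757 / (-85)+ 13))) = -8683178182 / 944163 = -9196.69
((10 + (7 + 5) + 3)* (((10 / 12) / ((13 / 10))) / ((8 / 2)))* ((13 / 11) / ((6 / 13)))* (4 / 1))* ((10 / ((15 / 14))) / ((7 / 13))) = 211250 / 297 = 711.28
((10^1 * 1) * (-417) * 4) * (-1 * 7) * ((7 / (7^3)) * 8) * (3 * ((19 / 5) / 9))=169024 / 7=24146.29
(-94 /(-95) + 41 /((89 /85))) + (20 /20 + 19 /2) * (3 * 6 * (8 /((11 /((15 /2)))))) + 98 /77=99731921 /93005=1072.33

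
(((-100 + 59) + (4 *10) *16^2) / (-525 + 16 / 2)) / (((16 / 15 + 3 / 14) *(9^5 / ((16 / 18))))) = -121520 / 524177973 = -0.00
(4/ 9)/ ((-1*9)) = -4/ 81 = -0.05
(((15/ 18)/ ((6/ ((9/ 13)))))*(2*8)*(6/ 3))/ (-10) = -4/ 13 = -0.31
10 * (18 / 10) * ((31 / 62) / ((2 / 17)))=153 / 2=76.50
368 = 368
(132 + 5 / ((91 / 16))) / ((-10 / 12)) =-72552 / 455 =-159.45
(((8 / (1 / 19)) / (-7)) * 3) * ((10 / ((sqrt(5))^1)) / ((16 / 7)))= -57 * sqrt(5)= -127.46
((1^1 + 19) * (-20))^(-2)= 0.00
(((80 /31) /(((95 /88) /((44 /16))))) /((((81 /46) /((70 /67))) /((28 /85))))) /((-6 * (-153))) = 0.00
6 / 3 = 2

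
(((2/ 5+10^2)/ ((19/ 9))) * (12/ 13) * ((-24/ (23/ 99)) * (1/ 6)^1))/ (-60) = 1789128/ 142025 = 12.60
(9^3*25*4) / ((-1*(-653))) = 72900 / 653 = 111.64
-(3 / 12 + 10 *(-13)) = 129.75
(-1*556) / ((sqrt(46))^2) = -278 / 23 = -12.09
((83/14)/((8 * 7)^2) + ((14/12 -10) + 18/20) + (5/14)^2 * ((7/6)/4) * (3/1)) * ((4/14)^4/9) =-5149831/889426440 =-0.01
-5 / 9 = -0.56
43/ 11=3.91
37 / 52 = 0.71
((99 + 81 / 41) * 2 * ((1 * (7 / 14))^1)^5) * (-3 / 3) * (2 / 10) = -207 / 164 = -1.26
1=1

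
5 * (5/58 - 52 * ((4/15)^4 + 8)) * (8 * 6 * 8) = -78207934144/97875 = -799059.35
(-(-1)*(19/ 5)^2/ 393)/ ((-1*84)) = -361/ 825300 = -0.00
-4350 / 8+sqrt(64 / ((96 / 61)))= -2175 / 4+sqrt(366) / 3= -537.37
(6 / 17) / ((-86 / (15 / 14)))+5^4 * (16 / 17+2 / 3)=1814845 / 1806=1004.90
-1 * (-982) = 982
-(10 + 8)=-18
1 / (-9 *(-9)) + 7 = 568 / 81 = 7.01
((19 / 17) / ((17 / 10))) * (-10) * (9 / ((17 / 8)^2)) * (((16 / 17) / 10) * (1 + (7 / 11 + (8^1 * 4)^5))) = -646306710220800 / 15618427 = -41381037.30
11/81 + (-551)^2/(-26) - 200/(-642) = -11676.51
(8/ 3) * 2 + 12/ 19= 340/ 57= 5.96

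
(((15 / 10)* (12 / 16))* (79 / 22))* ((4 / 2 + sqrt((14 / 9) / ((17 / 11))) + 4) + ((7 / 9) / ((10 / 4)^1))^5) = 237* sqrt(2618) / 2992 + 43754409673 / 1804275000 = 28.30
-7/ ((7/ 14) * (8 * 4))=-7/ 16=-0.44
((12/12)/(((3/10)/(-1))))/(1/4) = -40/3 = -13.33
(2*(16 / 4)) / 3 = 2.67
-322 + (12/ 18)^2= -2894/ 9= -321.56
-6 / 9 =-2 / 3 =-0.67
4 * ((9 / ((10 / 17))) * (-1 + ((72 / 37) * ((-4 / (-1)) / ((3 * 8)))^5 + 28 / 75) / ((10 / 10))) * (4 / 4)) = -1063843 / 27750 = -38.34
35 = 35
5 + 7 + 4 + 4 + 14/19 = 394/19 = 20.74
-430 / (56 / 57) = -12255 / 28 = -437.68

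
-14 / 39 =-0.36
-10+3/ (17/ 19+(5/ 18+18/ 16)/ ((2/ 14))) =-142466/ 14657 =-9.72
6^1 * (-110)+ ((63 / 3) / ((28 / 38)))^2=609 / 4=152.25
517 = 517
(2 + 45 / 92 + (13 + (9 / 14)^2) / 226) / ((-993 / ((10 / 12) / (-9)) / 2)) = 4327355 / 9105087096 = 0.00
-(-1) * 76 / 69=76 / 69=1.10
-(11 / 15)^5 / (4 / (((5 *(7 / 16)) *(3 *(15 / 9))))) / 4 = -1127357 / 7776000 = -0.14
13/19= 0.68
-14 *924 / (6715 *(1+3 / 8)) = -9408 / 6715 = -1.40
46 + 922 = 968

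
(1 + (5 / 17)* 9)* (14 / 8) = 217 / 34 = 6.38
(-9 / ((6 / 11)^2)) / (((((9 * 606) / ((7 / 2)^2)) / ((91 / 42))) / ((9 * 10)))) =-385385 / 29088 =-13.25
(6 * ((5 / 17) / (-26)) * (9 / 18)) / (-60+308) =-15 / 109616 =-0.00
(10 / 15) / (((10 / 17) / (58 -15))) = 48.73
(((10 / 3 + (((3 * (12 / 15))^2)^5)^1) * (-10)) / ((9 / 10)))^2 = 552642066789927042593344 / 111236572265625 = 4968168791.38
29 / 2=14.50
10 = 10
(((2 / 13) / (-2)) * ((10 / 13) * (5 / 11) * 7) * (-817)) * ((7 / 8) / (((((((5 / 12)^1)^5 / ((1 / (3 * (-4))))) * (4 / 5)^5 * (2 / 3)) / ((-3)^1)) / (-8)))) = -729601425 / 7436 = -98117.46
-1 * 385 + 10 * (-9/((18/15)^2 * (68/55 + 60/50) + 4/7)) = -7992215/19634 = -407.06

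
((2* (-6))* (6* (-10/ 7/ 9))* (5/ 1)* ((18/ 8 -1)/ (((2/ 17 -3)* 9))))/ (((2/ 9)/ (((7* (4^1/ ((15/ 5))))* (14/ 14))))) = -17000/ 147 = -115.65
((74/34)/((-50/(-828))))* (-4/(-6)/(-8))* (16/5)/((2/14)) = -142968/2125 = -67.28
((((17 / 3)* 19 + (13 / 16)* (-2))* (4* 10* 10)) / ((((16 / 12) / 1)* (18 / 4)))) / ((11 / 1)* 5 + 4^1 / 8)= 127250 / 999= 127.38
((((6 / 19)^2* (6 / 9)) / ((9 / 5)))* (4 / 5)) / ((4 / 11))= 88 / 1083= 0.08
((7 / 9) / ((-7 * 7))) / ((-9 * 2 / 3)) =1 / 378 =0.00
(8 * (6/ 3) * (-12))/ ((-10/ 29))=2784/ 5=556.80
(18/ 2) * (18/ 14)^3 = 6561/ 343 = 19.13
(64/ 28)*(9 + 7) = 256/ 7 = 36.57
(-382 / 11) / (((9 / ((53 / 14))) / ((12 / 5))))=-40492 / 1155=-35.06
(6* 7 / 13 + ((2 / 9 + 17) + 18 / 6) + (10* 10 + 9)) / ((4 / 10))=77485 / 234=331.13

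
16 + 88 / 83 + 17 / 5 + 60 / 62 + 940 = 12368771 / 12865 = 961.43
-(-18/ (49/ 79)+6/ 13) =18192/ 637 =28.56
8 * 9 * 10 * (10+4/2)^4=14929920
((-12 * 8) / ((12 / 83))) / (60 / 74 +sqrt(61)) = 737040 / 82609 - 909016 * sqrt(61) / 82609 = -77.02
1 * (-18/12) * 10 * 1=-15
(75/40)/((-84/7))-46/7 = -1507/224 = -6.73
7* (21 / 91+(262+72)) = 2339.62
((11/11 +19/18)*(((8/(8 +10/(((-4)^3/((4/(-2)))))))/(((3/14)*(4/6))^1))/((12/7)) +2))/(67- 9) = 6253/29754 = 0.21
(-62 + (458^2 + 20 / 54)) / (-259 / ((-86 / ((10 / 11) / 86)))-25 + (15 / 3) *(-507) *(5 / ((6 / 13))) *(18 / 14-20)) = 403055400286 / 987764994495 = 0.41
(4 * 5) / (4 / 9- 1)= -36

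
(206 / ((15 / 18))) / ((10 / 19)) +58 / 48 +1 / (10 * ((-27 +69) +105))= 13844137 / 29400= 470.89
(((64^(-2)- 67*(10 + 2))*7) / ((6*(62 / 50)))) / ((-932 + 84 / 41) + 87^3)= -4725717605 / 4108002975744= -0.00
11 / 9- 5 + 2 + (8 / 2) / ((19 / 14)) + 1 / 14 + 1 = 5365 / 2394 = 2.24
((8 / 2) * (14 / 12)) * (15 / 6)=35 / 3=11.67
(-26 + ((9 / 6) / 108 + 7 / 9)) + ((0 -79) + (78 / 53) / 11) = -1456211 / 13992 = -104.07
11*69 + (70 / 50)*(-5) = 752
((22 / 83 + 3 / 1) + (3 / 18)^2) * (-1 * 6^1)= -9839 / 498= -19.76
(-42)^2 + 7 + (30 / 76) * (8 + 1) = 67433 / 38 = 1774.55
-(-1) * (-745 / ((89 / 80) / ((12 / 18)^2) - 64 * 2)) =238400 / 40159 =5.94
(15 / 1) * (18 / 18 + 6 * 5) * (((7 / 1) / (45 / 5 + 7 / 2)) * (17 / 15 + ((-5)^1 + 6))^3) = 14221312 / 5625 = 2528.23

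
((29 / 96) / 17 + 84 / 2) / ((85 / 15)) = 68573 / 9248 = 7.41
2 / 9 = 0.22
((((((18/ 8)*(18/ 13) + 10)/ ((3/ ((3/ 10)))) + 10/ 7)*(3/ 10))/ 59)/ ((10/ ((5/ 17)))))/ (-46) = -0.00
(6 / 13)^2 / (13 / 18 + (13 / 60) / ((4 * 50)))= 0.29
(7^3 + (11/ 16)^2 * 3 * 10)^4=4369048748491295521/ 268435456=16275974916.26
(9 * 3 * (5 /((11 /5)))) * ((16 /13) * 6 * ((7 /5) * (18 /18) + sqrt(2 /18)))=8640 /11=785.45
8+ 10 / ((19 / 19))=18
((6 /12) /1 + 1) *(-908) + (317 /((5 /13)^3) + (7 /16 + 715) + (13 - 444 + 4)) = 8996059 /2000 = 4498.03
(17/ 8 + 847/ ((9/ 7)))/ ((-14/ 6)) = -47585/ 168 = -283.24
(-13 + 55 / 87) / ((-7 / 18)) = 6456 / 203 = 31.80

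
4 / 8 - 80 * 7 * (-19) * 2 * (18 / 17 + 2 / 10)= 910801 / 34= 26788.26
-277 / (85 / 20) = -1108 / 17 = -65.18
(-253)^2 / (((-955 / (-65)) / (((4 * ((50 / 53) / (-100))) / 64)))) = -832117 / 323936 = -2.57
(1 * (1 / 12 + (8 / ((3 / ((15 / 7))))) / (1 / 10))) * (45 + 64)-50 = 6187.65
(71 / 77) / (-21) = -71 / 1617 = -0.04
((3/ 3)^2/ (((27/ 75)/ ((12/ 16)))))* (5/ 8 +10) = 2125/ 96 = 22.14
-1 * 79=-79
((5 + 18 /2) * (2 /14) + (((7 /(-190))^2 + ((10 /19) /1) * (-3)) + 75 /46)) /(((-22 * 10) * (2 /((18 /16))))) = -15340293 /2922656000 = -0.01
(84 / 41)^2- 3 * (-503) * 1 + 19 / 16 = 40730899 / 26896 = 1514.39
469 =469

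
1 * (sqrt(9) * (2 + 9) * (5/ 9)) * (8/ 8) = 55/ 3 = 18.33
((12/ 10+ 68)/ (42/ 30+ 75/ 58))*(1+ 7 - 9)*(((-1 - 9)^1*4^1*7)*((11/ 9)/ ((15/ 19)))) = 21352352/ 1917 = 11138.42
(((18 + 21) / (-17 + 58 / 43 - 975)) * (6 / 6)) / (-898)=1677 / 38253004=0.00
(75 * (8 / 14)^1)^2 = 90000 / 49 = 1836.73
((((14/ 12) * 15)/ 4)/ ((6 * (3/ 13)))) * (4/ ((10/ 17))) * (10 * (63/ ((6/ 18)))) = 162435/ 4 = 40608.75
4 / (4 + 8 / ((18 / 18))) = 1 / 3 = 0.33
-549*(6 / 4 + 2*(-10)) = 20313 / 2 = 10156.50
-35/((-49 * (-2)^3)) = -5/56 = -0.09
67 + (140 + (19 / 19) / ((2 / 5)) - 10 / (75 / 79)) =5969 / 30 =198.97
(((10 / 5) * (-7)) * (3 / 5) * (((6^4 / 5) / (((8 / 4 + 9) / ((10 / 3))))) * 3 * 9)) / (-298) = 489888 / 8195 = 59.78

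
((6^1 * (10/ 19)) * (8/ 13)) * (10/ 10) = 480/ 247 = 1.94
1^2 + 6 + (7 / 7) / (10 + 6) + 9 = 257 / 16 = 16.06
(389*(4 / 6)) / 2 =129.67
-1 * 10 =-10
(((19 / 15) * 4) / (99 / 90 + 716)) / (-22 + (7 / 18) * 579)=304 / 8741449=0.00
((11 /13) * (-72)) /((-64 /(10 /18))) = 55 /104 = 0.53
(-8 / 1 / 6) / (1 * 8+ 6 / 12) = -8 / 51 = -0.16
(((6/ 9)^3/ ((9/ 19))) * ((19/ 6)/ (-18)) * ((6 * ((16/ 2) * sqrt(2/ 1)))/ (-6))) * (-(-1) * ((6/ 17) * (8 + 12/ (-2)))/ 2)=11552 * sqrt(2)/ 37179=0.44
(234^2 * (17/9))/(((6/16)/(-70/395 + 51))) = 1107369120/79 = 14017330.63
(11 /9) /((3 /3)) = 11 /9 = 1.22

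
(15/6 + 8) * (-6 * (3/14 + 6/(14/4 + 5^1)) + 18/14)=-756/17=-44.47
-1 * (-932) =932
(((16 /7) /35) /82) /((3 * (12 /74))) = 148 /90405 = 0.00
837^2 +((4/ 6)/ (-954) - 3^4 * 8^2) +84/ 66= 10946075308/ 15741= 695386.27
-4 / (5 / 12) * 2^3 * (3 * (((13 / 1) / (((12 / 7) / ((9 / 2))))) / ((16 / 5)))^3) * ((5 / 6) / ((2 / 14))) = -53409344625 / 32768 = -1629923.85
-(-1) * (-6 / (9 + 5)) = -3 / 7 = -0.43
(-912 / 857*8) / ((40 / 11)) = -10032 / 4285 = -2.34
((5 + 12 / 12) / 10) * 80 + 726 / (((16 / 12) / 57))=62169 / 2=31084.50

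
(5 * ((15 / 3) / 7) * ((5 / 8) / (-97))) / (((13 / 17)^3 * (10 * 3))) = -122825 / 71604624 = -0.00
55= 55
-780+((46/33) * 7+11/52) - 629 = -2400737/1716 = -1399.03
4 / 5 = 0.80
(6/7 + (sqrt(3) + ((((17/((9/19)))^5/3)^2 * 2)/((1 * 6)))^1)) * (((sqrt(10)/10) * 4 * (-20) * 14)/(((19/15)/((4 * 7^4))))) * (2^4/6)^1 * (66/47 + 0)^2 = -257395381700578680991318575862835200 * sqrt(10)/439031484283113-187420907520 * sqrt(30)/41971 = -1853980168896902357199.60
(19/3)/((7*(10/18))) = 57/35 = 1.63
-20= -20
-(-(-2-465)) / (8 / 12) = -1401 / 2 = -700.50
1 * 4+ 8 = 12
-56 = -56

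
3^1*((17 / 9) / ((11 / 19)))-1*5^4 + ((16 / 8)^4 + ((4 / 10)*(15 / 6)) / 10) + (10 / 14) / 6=-691837 / 1155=-598.99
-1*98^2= -9604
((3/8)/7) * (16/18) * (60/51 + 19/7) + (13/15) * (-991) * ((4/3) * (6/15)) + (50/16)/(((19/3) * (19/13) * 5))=-457.81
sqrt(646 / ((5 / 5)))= sqrt(646)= 25.42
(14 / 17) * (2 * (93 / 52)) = 651 / 221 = 2.95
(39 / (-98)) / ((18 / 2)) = -13 / 294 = -0.04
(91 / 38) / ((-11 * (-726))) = 91 / 303468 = 0.00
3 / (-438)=-1 / 146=-0.01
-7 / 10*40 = -28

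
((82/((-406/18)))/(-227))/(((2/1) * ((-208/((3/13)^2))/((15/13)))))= -49815/21057911056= -0.00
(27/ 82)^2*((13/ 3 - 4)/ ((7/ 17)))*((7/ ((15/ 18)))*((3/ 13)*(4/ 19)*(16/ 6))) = 198288/ 2076035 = 0.10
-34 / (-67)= 34 / 67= 0.51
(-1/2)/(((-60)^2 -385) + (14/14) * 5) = -1/6440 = -0.00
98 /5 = 19.60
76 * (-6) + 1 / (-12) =-456.08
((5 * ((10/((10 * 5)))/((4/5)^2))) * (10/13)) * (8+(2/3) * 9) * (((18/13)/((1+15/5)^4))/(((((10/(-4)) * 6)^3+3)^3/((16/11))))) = -875/253425059137536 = -0.00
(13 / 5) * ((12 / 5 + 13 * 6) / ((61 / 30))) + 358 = 140546 / 305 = 460.81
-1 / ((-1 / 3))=3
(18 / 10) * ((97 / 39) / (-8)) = -291 / 520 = -0.56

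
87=87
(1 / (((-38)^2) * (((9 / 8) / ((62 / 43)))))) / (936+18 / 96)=0.00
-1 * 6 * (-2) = 12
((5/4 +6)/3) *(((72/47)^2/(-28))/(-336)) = 261/432964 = 0.00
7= 7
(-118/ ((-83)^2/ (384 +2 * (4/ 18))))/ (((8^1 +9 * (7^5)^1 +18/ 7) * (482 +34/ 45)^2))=-16076025/ 86067042959168414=-0.00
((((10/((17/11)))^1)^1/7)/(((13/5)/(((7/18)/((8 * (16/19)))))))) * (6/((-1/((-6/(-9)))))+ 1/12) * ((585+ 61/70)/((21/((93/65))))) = -12488382643/3892202496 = -3.21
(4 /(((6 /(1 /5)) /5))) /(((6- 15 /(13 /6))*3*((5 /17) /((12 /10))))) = -221 /225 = -0.98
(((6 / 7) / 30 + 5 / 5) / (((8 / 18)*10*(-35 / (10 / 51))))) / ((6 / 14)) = -9 / 2975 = -0.00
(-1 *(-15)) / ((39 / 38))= 190 / 13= 14.62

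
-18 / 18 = -1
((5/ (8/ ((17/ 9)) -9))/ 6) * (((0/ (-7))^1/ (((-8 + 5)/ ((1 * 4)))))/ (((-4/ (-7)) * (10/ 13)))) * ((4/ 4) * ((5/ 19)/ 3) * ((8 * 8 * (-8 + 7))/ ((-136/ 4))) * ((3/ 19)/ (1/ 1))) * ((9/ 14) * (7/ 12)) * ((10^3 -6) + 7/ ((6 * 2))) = 0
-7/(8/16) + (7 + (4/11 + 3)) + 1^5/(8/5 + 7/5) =-109/33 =-3.30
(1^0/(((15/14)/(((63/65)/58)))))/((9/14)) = 686/28275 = 0.02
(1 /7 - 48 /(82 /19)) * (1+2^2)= -15755 /287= -54.90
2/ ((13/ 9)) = 18/ 13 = 1.38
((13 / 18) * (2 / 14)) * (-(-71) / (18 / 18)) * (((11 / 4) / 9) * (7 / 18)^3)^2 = 1877056181 / 793437161472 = 0.00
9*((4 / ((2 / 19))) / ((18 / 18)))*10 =3420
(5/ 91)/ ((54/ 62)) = 155/ 2457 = 0.06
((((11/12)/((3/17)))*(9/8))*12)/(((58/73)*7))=40953/3248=12.61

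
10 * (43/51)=430/51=8.43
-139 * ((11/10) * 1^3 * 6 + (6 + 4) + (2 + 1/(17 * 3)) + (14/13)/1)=-9075866/3315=-2737.82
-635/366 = -1.73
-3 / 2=-1.50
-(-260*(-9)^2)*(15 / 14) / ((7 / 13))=2053350 / 49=41905.10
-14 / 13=-1.08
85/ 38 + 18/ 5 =1109/ 190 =5.84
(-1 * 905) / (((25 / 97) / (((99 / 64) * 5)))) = -1738143 / 64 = -27158.48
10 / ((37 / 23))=230 / 37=6.22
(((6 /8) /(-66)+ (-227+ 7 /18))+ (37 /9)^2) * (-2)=1494893 /3564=419.44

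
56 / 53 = 1.06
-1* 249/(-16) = 249/16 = 15.56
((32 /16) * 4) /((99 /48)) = 3.88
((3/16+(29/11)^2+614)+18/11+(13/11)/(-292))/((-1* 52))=-88014871/7349056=-11.98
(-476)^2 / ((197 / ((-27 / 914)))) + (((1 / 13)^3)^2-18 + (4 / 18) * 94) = -121578774447809 / 3910975087149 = -31.09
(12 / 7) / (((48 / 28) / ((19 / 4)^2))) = 361 / 16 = 22.56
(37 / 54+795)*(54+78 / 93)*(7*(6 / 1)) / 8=127826825 / 558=229080.33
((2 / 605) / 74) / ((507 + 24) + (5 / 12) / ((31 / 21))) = 124 / 1474701415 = 0.00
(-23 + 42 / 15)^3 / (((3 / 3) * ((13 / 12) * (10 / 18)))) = -13695.08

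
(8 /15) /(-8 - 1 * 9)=-8 /255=-0.03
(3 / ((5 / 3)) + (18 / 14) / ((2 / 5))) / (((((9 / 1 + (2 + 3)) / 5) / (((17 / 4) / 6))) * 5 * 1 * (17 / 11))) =0.16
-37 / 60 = -0.62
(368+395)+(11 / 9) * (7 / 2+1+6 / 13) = 59987 / 78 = 769.06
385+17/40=15417/40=385.42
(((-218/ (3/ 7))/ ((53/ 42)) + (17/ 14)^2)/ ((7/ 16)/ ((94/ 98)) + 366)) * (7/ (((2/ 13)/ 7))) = -5098216994/ 14605475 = -349.06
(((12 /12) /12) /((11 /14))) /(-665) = -1 /6270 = -0.00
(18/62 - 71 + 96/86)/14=-46384/9331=-4.97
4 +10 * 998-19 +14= 9979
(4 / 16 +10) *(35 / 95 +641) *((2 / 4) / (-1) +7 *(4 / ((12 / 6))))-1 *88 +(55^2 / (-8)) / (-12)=161775787 / 1824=88692.87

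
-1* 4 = -4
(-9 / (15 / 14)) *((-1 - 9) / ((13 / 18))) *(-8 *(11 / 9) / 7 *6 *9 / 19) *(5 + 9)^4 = -4381267968 / 247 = -17737927.00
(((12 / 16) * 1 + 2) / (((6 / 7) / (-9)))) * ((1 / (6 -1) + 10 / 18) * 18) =-3927 / 10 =-392.70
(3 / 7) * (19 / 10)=57 / 70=0.81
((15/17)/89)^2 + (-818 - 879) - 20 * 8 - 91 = -4459300987/2289169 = -1948.00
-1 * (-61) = 61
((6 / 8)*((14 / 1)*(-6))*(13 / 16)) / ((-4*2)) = 819 / 128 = 6.40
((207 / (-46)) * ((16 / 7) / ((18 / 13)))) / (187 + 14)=-52 / 1407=-0.04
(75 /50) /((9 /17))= 17 /6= 2.83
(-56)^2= 3136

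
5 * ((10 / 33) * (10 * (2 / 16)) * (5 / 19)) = 0.50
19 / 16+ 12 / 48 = 23 / 16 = 1.44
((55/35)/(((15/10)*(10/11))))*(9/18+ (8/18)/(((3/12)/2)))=8833/1890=4.67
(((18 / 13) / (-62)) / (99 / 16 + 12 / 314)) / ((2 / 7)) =-26376 / 2100839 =-0.01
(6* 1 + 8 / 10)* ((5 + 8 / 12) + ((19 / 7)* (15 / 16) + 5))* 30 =75463 / 28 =2695.11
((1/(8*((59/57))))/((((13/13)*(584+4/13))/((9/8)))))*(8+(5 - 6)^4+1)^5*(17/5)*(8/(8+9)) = 463125/12449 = 37.20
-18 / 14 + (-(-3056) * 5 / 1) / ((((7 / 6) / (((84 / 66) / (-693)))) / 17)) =-148901 / 363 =-410.20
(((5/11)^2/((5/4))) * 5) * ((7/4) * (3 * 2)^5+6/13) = 11246.66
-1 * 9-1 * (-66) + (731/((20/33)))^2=581941929/400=1454854.82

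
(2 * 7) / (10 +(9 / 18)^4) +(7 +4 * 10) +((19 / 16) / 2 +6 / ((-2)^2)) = 37157 / 736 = 50.49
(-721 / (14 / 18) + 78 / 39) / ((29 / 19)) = -17575 / 29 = -606.03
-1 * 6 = -6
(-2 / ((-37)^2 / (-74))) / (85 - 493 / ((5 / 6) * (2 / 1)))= -10 / 19499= -0.00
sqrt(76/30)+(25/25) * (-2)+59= sqrt(570)/15+57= 58.59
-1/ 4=-0.25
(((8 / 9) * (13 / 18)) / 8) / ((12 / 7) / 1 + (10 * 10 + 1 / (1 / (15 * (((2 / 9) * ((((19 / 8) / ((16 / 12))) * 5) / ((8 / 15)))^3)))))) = 381681664 / 74315028347451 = 0.00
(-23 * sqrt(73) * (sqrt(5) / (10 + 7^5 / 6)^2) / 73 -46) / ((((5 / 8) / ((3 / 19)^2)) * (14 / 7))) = -1656 / 1805 -29808 * sqrt(365) / 37486574461085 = -0.92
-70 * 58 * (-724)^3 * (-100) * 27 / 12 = -346676377824000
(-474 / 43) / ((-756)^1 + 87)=158 / 9589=0.02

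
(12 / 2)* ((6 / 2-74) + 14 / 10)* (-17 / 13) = 35496 / 65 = 546.09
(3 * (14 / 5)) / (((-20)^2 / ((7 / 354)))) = 49 / 118000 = 0.00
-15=-15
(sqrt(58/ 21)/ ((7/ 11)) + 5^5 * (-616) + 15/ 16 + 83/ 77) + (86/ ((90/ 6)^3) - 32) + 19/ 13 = -104055490406999/ 54054000 + 11 * sqrt(1218)/ 147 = -1925025.89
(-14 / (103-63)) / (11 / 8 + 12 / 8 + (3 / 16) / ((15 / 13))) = -28 / 243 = -0.12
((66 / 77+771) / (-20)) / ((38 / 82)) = -221523 / 2660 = -83.28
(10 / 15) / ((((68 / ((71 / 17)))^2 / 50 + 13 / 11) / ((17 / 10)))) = 4713335 / 26964519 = 0.17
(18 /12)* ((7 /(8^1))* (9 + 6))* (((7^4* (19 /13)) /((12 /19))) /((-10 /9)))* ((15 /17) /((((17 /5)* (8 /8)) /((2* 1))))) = -12286337175 /240448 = -51097.69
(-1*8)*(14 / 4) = -28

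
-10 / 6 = -5 / 3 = -1.67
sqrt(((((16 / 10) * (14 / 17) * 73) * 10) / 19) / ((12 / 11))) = 2 * sqrt(10893498) / 969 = 6.81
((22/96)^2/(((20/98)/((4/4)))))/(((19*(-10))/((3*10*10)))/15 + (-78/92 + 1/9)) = -681835/2063872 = -0.33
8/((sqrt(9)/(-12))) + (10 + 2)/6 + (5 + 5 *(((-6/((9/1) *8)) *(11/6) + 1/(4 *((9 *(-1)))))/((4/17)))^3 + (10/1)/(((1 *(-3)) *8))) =-661119385/23887872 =-27.68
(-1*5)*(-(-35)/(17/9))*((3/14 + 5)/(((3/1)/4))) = -10950/17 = -644.12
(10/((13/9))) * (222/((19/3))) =59940/247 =242.67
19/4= 4.75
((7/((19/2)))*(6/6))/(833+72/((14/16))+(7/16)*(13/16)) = 0.00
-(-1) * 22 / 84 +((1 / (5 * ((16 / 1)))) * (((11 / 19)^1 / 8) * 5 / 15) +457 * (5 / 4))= 48647119 / 85120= 571.51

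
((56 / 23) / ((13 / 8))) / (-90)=-224 / 13455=-0.02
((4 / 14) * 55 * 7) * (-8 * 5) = -4400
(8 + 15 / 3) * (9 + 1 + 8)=234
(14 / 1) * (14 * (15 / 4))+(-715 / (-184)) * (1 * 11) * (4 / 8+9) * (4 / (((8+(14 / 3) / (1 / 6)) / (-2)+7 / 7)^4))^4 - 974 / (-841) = 692911382341901505414076227 / 941253434451024237027983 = 736.16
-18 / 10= -9 / 5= -1.80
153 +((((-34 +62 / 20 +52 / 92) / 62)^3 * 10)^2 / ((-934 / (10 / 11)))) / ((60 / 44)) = 18023699574379642609524650111 / 117802711914917107205760000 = 153.00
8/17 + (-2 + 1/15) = -373/255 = -1.46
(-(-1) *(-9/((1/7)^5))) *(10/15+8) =-1310946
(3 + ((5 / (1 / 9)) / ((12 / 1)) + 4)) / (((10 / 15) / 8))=129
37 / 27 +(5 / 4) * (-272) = -9143 / 27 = -338.63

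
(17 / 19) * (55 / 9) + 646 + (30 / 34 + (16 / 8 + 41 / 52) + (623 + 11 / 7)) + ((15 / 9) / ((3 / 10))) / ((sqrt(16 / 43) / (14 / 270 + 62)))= 41885 * sqrt(43) / 486 + 1354122661 / 1058148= 1844.85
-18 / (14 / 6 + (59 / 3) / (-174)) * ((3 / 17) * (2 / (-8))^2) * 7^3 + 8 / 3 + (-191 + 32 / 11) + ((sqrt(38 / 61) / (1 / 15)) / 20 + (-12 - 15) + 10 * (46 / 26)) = -7620899389 / 33810348 + 3 * sqrt(2318) / 244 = -224.81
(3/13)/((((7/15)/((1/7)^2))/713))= 32085/4459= 7.20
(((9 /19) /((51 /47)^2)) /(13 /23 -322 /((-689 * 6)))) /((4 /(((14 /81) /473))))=245042161 /4288037804028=0.00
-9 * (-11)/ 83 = 1.19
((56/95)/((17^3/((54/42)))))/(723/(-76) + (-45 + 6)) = -96/30190385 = -0.00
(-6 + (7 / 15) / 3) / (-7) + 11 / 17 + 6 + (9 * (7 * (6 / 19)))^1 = 2785444 / 101745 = 27.38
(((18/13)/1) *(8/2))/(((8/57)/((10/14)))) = 2565/91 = 28.19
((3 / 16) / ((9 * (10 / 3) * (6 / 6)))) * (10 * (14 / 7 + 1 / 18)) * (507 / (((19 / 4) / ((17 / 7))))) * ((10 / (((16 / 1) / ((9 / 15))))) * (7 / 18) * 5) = 531505 / 21888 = 24.28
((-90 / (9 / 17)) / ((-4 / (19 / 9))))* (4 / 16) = 1615 / 72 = 22.43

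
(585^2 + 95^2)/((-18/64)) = -11240000/9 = -1248888.89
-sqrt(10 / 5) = -sqrt(2) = -1.41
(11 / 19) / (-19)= -11 / 361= -0.03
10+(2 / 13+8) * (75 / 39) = 4340 / 169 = 25.68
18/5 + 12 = 78/5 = 15.60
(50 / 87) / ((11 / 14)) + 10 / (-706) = 242315 / 337821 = 0.72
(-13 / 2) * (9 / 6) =-39 / 4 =-9.75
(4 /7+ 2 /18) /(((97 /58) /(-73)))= -182062 /6111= -29.79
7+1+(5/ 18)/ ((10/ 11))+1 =335/ 36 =9.31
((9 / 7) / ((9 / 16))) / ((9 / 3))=16 / 21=0.76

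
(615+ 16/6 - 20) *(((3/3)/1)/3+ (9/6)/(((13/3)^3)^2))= 17320700947/86882562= 199.36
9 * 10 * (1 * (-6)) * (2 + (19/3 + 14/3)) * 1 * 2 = -14040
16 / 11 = 1.45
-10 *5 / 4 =-25 / 2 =-12.50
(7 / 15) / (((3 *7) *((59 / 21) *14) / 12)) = 2 / 295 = 0.01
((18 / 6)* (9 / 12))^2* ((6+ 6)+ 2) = 567 / 8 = 70.88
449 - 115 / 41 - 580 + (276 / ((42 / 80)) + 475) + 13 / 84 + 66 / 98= 20919419 / 24108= 867.74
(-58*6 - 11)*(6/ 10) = -215.40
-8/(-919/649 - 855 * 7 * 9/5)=1298/1748149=0.00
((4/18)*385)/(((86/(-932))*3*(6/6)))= -358820/1161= -309.06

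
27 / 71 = 0.38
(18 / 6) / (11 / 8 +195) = 24 / 1571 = 0.02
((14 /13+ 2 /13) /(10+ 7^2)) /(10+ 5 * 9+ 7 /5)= 0.00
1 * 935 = 935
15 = 15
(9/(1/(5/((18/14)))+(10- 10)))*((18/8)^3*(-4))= -25515/16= -1594.69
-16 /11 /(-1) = 16 /11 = 1.45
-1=-1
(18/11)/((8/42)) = 189/22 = 8.59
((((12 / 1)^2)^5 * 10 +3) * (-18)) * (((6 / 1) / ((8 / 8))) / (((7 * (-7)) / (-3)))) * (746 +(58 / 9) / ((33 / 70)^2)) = -18812342865490793112 / 5929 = -3172936897535974.55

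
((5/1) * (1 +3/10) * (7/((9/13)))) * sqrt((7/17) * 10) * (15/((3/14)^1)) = 41405 * sqrt(1190)/153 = 9335.44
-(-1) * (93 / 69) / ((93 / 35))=35 / 69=0.51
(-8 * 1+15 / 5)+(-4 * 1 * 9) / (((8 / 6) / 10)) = -275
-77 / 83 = -0.93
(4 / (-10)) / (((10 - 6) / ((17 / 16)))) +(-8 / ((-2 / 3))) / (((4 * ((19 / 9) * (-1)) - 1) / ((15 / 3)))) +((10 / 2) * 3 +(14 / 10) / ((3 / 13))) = 119197 / 8160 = 14.61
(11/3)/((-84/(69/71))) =-253/5964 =-0.04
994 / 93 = 10.69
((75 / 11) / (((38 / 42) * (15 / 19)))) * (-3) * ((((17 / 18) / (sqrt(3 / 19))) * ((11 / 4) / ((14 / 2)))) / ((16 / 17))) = -28.41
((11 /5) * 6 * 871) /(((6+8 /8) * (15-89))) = -28743 /1295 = -22.20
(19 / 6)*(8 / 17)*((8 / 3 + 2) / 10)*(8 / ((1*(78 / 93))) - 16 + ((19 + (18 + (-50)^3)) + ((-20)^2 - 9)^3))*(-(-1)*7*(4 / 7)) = 36671091968 / 221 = 165932542.84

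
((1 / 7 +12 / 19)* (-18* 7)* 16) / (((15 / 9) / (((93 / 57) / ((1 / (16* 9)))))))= -397260288 / 1805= -220088.80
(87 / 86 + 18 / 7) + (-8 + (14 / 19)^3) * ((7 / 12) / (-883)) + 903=3305430277827 / 3646011194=906.59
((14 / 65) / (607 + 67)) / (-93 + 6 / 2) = -7 / 1971450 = -0.00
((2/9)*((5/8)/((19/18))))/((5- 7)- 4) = -0.02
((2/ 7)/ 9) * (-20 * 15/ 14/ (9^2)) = -0.01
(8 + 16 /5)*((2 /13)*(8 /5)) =896 /325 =2.76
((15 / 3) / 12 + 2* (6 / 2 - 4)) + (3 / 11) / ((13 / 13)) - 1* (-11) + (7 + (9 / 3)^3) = 5767 / 132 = 43.69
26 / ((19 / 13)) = 338 / 19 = 17.79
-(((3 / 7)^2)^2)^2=-6561 / 5764801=-0.00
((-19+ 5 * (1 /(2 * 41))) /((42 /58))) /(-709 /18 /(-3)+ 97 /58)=-11754657 /6652660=-1.77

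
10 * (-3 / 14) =-15 / 7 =-2.14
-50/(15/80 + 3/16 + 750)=-400/6003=-0.07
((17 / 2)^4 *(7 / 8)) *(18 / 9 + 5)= 4092529 / 128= 31972.88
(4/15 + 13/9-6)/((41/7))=-1351/1845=-0.73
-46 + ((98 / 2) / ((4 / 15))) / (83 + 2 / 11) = -10685 / 244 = -43.79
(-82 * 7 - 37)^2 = 373321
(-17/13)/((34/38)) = -19/13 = -1.46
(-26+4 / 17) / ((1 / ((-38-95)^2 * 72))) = -557840304 / 17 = -32814135.53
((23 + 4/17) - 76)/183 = -299/1037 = -0.29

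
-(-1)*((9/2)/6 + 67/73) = 487/292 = 1.67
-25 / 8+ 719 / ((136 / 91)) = 16251 / 34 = 477.97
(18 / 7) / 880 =9 / 3080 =0.00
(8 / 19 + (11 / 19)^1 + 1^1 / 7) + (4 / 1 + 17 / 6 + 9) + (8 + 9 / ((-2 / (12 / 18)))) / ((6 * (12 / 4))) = 1087 / 63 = 17.25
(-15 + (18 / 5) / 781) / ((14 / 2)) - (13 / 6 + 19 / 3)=-581809 / 54670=-10.64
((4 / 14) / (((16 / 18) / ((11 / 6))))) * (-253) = -149.09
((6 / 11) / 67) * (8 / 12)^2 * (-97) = -776 / 2211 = -0.35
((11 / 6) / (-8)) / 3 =-11 / 144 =-0.08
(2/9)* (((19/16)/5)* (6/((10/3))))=19/200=0.10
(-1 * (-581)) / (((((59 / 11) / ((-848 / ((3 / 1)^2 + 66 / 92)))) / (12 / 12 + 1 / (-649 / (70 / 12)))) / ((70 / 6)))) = -1530532808560 / 14004063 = -109292.05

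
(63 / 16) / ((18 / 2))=7 / 16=0.44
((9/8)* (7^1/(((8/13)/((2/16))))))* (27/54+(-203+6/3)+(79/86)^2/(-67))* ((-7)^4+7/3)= -97787034955155/126856192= -770849.52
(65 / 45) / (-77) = -13 / 693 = -0.02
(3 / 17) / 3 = 1 / 17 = 0.06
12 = 12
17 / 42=0.40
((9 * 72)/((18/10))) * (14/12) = 420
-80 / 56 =-10 / 7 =-1.43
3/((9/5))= 5/3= 1.67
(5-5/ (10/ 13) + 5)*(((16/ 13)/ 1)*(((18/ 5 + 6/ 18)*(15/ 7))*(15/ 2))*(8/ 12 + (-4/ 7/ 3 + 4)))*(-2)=-221840/ 91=-2437.80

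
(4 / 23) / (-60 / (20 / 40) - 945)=-4 / 24495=-0.00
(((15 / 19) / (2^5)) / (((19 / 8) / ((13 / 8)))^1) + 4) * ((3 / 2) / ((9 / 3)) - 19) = -1716911 / 23104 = -74.31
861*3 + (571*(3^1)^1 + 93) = 4389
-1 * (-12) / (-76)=-3 / 19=-0.16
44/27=1.63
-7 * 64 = -448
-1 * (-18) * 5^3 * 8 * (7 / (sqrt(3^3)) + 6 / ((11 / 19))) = 14000 * sqrt(3) + 2052000 / 11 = 210794.17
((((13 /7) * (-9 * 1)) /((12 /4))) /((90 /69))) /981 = -299 /68670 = -0.00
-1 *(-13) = 13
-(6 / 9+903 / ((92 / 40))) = -27136 / 69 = -393.28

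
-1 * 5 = -5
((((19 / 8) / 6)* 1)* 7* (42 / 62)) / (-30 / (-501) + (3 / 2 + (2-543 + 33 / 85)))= -695555 / 199753336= -0.00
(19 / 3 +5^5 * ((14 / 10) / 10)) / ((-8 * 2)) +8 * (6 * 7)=29593 / 96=308.26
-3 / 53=-0.06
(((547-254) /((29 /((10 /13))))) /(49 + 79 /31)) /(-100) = -9083 /6024460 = -0.00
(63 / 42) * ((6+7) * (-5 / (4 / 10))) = -975 / 4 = -243.75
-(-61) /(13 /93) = 5673 /13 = 436.38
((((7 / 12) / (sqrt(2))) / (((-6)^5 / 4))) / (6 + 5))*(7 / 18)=-49*sqrt(2) / 9237888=-0.00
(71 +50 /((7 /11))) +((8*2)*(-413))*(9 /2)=-207105 /7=-29586.43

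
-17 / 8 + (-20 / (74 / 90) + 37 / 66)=-252881 / 9768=-25.89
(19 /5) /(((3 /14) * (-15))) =-266 /225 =-1.18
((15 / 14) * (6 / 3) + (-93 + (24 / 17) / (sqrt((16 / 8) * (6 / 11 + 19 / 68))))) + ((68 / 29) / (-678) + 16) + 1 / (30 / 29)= -50851589 / 688170 + 24 * sqrt(230758) / 10489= -72.79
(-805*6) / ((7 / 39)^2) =-1049490 / 7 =-149927.14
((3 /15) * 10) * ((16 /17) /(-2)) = -16 /17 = -0.94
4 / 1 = 4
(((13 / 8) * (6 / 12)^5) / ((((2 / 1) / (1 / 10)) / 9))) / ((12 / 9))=351 / 20480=0.02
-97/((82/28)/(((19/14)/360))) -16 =-238003/14760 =-16.12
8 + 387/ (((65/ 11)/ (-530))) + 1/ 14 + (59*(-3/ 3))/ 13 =-6316745/ 182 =-34707.39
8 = 8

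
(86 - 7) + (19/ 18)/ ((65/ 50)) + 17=11327/ 117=96.81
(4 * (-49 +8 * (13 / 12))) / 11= -44 / 3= -14.67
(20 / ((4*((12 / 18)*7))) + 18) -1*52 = -32.93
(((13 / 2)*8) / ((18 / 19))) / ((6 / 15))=137.22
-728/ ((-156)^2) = -7/ 234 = -0.03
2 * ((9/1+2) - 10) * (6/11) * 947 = 11364/11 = 1033.09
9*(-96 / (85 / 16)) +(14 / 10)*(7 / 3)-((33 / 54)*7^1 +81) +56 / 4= -352889 / 1530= -230.65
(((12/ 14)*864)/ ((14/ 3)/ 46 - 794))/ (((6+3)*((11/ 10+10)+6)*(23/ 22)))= -42240/ 7285607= -0.01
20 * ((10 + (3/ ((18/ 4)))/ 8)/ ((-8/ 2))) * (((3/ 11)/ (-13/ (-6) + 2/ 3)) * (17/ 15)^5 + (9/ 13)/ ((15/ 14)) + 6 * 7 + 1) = -5816686381/ 2632500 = -2209.57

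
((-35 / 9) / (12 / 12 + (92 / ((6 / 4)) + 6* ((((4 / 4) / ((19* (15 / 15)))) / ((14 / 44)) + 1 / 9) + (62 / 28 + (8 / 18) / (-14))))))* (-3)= 665 / 4394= 0.15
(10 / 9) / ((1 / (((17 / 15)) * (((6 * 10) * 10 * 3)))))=2266.67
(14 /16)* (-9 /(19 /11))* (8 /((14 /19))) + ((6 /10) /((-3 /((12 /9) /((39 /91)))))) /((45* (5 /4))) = -1002599 /20250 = -49.51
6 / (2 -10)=-3 / 4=-0.75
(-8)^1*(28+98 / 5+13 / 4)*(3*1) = -6102 / 5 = -1220.40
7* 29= 203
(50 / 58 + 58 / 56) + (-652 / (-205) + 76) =13496289 / 166460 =81.08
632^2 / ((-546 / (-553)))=15777248 / 39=404544.82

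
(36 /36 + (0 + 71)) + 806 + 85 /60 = 10553 /12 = 879.42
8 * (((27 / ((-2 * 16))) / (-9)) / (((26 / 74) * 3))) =37 / 52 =0.71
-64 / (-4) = 16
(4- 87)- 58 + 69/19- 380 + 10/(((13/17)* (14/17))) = -867075/1729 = -501.49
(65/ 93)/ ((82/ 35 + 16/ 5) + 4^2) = 175/ 5394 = 0.03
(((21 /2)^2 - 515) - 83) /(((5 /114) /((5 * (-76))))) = 4225866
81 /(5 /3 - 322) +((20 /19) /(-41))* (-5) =-93197 /748619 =-0.12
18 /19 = 0.95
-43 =-43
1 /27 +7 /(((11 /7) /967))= 1279352 /297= 4307.58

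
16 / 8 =2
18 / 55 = 0.33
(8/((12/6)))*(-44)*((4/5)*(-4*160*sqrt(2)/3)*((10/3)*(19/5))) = 3424256*sqrt(2)/9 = 538069.92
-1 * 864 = -864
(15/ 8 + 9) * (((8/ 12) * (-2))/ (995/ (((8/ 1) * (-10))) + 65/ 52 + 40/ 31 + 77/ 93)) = 21576/ 13495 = 1.60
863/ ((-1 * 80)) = -863/ 80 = -10.79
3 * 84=252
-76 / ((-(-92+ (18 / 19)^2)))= -6859 / 8222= -0.83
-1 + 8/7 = 1/7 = 0.14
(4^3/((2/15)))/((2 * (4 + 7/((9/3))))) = 720/19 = 37.89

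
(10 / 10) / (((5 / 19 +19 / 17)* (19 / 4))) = 34 / 223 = 0.15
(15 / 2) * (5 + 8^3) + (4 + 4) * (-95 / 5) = 7451 / 2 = 3725.50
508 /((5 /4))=2032 /5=406.40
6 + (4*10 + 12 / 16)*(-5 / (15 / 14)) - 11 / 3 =-1127 / 6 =-187.83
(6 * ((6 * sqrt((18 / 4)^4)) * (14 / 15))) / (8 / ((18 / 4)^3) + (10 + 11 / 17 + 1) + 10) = 3011499 / 96200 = 31.30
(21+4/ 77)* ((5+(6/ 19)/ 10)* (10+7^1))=13172246/ 7315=1800.72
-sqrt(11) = -3.32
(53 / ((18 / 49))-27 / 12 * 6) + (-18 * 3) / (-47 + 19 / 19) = 27314 / 207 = 131.95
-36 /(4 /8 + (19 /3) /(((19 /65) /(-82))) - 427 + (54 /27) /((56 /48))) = 1512 /92461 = 0.02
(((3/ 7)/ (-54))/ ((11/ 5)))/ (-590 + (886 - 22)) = -5/ 379764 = -0.00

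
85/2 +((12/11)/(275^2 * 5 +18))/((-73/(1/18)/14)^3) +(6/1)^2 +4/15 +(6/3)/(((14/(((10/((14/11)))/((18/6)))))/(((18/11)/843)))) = 4264542782986883237707/54140966509602904470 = 78.77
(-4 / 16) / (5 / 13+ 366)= -13 / 19052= -0.00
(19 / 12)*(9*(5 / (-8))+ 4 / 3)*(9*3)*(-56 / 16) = 41097 / 64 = 642.14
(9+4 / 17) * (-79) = -12403 / 17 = -729.59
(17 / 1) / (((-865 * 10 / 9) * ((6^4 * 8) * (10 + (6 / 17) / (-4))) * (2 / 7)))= -2023 / 3358137600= -0.00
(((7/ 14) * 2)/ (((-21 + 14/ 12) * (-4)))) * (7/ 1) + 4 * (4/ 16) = 37/ 34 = 1.09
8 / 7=1.14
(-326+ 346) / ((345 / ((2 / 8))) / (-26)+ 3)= -0.40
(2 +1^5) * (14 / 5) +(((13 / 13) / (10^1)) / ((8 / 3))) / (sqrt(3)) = sqrt(3) / 80 +42 / 5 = 8.42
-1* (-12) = 12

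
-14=-14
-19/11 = -1.73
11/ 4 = 2.75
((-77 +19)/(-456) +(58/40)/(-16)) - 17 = -309413/18240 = -16.96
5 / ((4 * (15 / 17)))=17 / 12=1.42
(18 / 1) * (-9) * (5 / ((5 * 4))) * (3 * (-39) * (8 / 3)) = 12636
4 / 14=2 / 7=0.29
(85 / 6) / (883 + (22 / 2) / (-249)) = 7055 / 439712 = 0.02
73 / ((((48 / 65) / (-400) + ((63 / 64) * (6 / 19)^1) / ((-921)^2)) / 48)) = -108761838016000 / 57292017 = -1898376.84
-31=-31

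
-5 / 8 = -0.62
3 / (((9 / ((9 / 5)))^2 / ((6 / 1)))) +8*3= 618 / 25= 24.72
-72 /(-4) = 18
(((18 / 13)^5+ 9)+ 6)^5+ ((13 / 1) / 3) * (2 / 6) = 207794938822746444064317076915975396 / 63507690133801349994276657237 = 3271964.99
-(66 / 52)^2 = -1.61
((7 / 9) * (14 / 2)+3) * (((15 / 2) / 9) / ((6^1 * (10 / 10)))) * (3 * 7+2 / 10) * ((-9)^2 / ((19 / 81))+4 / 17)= 11830978 / 1377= 8591.85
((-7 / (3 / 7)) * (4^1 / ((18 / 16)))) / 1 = -58.07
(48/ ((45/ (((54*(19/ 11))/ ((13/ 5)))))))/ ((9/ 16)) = 9728/ 143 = 68.03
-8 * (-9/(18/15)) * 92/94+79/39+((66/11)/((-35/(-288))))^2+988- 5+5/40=62537996401/17963400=3481.41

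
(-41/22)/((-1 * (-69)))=-41/1518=-0.03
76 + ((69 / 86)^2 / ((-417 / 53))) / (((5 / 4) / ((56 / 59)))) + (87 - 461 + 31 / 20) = -17984823157 / 60654596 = -296.51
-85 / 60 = -17 / 12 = -1.42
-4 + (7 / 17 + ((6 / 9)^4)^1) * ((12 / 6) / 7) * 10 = -21776 / 9639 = -2.26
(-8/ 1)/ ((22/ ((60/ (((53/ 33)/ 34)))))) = -24480/ 53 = -461.89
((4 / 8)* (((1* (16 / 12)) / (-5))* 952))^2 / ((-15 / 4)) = -14500864 / 3375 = -4296.55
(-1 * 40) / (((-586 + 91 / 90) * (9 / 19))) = 400 / 2771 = 0.14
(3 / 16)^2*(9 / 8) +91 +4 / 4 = 188497 / 2048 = 92.04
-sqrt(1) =-1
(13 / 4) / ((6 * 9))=0.06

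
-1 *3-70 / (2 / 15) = -528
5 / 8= 0.62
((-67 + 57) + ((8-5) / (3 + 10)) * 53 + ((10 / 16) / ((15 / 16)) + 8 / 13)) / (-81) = -137 / 3159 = -0.04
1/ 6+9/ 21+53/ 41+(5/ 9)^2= 102127/ 46494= 2.20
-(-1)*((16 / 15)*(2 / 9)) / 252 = 8 / 8505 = 0.00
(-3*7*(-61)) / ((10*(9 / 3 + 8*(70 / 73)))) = 93513 / 7790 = 12.00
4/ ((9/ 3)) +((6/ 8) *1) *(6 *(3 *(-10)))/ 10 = -73/ 6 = -12.17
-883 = -883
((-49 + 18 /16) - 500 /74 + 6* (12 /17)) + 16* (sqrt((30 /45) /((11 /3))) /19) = -253595 /5032 + 16* sqrt(22) /209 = -50.04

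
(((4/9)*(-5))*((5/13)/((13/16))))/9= -0.12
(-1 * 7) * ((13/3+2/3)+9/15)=-196/5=-39.20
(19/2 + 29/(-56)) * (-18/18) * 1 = -503/56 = -8.98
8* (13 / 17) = 104 / 17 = 6.12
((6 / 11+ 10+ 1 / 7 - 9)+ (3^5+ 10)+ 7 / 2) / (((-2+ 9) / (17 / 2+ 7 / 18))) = 1590440 / 4851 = 327.86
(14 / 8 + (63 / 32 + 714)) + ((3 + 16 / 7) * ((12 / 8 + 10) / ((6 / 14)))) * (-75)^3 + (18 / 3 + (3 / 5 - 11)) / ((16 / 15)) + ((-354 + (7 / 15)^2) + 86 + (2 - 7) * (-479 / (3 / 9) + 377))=-430777380157 / 7200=-59830191.69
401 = 401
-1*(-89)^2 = -7921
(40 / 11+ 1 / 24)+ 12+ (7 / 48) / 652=1799111 / 114752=15.68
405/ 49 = 8.27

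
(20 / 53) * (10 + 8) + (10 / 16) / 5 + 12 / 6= 3781 / 424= 8.92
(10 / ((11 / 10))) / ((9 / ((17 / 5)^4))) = 334084 / 2475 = 134.98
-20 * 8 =-160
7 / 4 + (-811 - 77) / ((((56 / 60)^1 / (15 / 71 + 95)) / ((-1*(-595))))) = -15307343503 / 284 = -53899096.84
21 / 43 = 0.49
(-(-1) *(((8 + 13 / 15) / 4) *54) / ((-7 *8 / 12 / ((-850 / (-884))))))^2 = 6579225 / 10816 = 608.29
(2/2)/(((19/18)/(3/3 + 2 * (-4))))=-126/19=-6.63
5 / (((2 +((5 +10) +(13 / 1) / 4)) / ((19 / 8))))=95 / 162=0.59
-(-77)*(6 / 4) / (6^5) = 77 / 5184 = 0.01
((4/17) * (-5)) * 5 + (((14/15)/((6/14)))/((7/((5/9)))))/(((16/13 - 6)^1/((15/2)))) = -175135/28458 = -6.15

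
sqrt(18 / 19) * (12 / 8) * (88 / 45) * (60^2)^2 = 114048000 * sqrt(38) / 19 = 37002057.27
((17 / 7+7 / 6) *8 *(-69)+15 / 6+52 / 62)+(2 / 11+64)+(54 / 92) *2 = -210367125 / 109802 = -1915.88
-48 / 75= -16 / 25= -0.64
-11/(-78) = 11/78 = 0.14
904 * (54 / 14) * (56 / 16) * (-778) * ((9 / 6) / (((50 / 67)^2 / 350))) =-223764251382 / 25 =-8950570055.28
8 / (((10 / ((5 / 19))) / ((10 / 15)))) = 8 / 57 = 0.14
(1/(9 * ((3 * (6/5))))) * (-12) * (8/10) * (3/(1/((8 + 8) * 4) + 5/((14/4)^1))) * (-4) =14336/5823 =2.46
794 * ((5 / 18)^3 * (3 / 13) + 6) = 4767.93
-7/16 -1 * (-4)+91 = 94.56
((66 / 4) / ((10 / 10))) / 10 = 33 / 20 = 1.65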